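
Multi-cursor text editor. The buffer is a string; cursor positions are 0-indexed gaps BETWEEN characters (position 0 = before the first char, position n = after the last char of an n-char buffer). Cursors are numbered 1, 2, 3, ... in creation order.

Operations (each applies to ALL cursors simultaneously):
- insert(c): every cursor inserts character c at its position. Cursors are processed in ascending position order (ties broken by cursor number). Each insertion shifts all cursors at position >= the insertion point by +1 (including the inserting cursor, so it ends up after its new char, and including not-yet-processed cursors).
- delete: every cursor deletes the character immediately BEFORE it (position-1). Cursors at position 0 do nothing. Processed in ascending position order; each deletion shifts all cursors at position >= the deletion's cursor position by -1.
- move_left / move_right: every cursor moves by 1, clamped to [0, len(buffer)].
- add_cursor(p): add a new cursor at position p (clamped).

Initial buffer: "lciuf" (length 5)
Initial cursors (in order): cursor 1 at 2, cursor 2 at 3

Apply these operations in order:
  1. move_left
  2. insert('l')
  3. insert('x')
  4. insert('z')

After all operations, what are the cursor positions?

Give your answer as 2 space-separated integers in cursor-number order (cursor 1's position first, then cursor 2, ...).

Answer: 4 8

Derivation:
After op 1 (move_left): buffer="lciuf" (len 5), cursors c1@1 c2@2, authorship .....
After op 2 (insert('l')): buffer="llcliuf" (len 7), cursors c1@2 c2@4, authorship .1.2...
After op 3 (insert('x')): buffer="llxclxiuf" (len 9), cursors c1@3 c2@6, authorship .11.22...
After op 4 (insert('z')): buffer="llxzclxziuf" (len 11), cursors c1@4 c2@8, authorship .111.222...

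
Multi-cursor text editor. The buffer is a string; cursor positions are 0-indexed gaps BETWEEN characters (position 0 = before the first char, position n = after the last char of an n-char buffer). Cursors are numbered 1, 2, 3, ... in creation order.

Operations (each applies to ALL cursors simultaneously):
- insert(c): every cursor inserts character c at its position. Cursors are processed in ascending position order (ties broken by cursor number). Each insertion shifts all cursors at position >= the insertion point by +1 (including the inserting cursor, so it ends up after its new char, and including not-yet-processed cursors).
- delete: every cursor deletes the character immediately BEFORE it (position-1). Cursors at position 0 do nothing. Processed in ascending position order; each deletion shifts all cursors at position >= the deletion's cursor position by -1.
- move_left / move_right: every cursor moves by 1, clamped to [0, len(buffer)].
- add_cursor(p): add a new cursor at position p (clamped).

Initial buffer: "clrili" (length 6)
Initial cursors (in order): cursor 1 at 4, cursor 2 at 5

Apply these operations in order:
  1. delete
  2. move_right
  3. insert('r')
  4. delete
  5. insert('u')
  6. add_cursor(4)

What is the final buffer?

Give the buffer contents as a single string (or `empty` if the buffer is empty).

Answer: clriuu

Derivation:
After op 1 (delete): buffer="clri" (len 4), cursors c1@3 c2@3, authorship ....
After op 2 (move_right): buffer="clri" (len 4), cursors c1@4 c2@4, authorship ....
After op 3 (insert('r')): buffer="clrirr" (len 6), cursors c1@6 c2@6, authorship ....12
After op 4 (delete): buffer="clri" (len 4), cursors c1@4 c2@4, authorship ....
After op 5 (insert('u')): buffer="clriuu" (len 6), cursors c1@6 c2@6, authorship ....12
After op 6 (add_cursor(4)): buffer="clriuu" (len 6), cursors c3@4 c1@6 c2@6, authorship ....12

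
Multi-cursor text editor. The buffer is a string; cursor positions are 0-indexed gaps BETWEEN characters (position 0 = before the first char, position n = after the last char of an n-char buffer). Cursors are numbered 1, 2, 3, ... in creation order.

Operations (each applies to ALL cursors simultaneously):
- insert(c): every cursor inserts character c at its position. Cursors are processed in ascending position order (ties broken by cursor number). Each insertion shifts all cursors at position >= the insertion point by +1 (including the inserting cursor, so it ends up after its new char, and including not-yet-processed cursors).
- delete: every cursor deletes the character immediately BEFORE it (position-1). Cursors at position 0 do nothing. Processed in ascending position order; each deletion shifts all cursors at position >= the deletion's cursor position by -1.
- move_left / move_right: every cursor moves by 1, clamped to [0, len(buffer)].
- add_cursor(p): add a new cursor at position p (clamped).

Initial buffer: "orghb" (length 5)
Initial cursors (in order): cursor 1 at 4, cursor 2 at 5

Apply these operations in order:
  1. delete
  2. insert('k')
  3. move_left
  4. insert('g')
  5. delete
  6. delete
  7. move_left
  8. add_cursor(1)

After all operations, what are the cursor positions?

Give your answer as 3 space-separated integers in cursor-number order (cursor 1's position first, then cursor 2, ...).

After op 1 (delete): buffer="org" (len 3), cursors c1@3 c2@3, authorship ...
After op 2 (insert('k')): buffer="orgkk" (len 5), cursors c1@5 c2@5, authorship ...12
After op 3 (move_left): buffer="orgkk" (len 5), cursors c1@4 c2@4, authorship ...12
After op 4 (insert('g')): buffer="orgkggk" (len 7), cursors c1@6 c2@6, authorship ...1122
After op 5 (delete): buffer="orgkk" (len 5), cursors c1@4 c2@4, authorship ...12
After op 6 (delete): buffer="ork" (len 3), cursors c1@2 c2@2, authorship ..2
After op 7 (move_left): buffer="ork" (len 3), cursors c1@1 c2@1, authorship ..2
After op 8 (add_cursor(1)): buffer="ork" (len 3), cursors c1@1 c2@1 c3@1, authorship ..2

Answer: 1 1 1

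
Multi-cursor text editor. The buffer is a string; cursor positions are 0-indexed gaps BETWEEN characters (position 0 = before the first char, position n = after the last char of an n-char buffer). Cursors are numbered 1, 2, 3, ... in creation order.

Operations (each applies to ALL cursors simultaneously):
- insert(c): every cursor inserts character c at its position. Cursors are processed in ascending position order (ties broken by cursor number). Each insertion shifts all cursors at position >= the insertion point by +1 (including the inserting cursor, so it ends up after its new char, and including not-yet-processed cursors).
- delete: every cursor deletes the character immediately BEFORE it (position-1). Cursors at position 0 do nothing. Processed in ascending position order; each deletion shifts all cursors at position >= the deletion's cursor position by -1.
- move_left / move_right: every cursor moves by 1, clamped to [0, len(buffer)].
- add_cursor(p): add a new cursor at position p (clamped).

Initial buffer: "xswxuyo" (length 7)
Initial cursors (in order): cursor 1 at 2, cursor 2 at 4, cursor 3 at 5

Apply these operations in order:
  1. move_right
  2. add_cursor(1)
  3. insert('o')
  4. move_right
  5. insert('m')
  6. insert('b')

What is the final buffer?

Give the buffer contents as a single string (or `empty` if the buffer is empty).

After op 1 (move_right): buffer="xswxuyo" (len 7), cursors c1@3 c2@5 c3@6, authorship .......
After op 2 (add_cursor(1)): buffer="xswxuyo" (len 7), cursors c4@1 c1@3 c2@5 c3@6, authorship .......
After op 3 (insert('o')): buffer="xoswoxuoyoo" (len 11), cursors c4@2 c1@5 c2@8 c3@10, authorship .4..1..2.3.
After op 4 (move_right): buffer="xoswoxuoyoo" (len 11), cursors c4@3 c1@6 c2@9 c3@11, authorship .4..1..2.3.
After op 5 (insert('m')): buffer="xosmwoxmuoymoom" (len 15), cursors c4@4 c1@8 c2@12 c3@15, authorship .4.4.1.1.2.23.3
After op 6 (insert('b')): buffer="xosmbwoxmbuoymboomb" (len 19), cursors c4@5 c1@10 c2@15 c3@19, authorship .4.44.1.11.2.223.33

Answer: xosmbwoxmbuoymboomb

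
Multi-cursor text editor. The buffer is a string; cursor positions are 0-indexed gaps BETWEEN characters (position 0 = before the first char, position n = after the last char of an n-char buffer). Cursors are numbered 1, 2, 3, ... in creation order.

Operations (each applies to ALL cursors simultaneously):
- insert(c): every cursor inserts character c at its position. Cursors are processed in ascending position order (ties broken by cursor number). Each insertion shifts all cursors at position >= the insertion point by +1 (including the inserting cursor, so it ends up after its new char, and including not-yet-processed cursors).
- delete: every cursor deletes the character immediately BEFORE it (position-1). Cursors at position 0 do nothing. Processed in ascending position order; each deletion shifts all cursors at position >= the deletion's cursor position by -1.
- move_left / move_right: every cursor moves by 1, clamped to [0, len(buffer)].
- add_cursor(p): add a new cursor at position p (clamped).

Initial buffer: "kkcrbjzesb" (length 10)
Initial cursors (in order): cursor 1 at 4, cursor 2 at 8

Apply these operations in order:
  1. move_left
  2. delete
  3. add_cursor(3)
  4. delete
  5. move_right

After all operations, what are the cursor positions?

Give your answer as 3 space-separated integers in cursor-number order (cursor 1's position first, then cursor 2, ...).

Answer: 2 3 2

Derivation:
After op 1 (move_left): buffer="kkcrbjzesb" (len 10), cursors c1@3 c2@7, authorship ..........
After op 2 (delete): buffer="kkrbjesb" (len 8), cursors c1@2 c2@5, authorship ........
After op 3 (add_cursor(3)): buffer="kkrbjesb" (len 8), cursors c1@2 c3@3 c2@5, authorship ........
After op 4 (delete): buffer="kbesb" (len 5), cursors c1@1 c3@1 c2@2, authorship .....
After op 5 (move_right): buffer="kbesb" (len 5), cursors c1@2 c3@2 c2@3, authorship .....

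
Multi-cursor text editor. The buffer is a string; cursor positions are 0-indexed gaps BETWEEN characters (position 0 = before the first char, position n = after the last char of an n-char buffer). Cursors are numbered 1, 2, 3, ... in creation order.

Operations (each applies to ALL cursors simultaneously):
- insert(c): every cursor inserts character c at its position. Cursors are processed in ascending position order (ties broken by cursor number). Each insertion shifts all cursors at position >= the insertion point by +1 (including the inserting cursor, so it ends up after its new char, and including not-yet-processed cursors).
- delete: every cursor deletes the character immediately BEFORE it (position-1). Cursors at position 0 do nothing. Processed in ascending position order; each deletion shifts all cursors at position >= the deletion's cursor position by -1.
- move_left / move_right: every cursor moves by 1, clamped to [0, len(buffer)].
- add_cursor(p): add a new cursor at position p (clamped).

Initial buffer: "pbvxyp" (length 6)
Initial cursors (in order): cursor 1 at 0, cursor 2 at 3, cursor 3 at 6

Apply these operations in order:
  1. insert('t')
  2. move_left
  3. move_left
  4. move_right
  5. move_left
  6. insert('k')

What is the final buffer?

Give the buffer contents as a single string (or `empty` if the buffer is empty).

After op 1 (insert('t')): buffer="tpbvtxypt" (len 9), cursors c1@1 c2@5 c3@9, authorship 1...2...3
After op 2 (move_left): buffer="tpbvtxypt" (len 9), cursors c1@0 c2@4 c3@8, authorship 1...2...3
After op 3 (move_left): buffer="tpbvtxypt" (len 9), cursors c1@0 c2@3 c3@7, authorship 1...2...3
After op 4 (move_right): buffer="tpbvtxypt" (len 9), cursors c1@1 c2@4 c3@8, authorship 1...2...3
After op 5 (move_left): buffer="tpbvtxypt" (len 9), cursors c1@0 c2@3 c3@7, authorship 1...2...3
After op 6 (insert('k')): buffer="ktpbkvtxykpt" (len 12), cursors c1@1 c2@5 c3@10, authorship 11..2.2..3.3

Answer: ktpbkvtxykpt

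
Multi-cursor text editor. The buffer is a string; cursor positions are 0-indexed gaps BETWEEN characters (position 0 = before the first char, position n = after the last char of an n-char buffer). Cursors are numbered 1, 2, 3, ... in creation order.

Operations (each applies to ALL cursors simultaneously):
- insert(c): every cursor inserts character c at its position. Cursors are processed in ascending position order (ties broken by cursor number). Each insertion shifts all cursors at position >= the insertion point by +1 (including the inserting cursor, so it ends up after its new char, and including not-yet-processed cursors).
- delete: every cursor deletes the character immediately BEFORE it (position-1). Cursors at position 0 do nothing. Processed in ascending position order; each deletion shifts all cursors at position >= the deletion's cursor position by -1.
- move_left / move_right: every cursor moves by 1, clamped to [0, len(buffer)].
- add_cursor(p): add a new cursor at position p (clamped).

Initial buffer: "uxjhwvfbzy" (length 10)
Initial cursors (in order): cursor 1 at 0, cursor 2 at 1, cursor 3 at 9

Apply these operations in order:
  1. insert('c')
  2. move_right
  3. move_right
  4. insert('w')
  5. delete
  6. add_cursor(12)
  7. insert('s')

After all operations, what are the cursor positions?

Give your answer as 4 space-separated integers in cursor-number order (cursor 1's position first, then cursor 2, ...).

After op 1 (insert('c')): buffer="cucxjhwvfbzcy" (len 13), cursors c1@1 c2@3 c3@12, authorship 1.2........3.
After op 2 (move_right): buffer="cucxjhwvfbzcy" (len 13), cursors c1@2 c2@4 c3@13, authorship 1.2........3.
After op 3 (move_right): buffer="cucxjhwvfbzcy" (len 13), cursors c1@3 c2@5 c3@13, authorship 1.2........3.
After op 4 (insert('w')): buffer="cucwxjwhwvfbzcyw" (len 16), cursors c1@4 c2@7 c3@16, authorship 1.21..2......3.3
After op 5 (delete): buffer="cucxjhwvfbzcy" (len 13), cursors c1@3 c2@5 c3@13, authorship 1.2........3.
After op 6 (add_cursor(12)): buffer="cucxjhwvfbzcy" (len 13), cursors c1@3 c2@5 c4@12 c3@13, authorship 1.2........3.
After op 7 (insert('s')): buffer="cucsxjshwvfbzcsys" (len 17), cursors c1@4 c2@7 c4@15 c3@17, authorship 1.21..2......34.3

Answer: 4 7 17 15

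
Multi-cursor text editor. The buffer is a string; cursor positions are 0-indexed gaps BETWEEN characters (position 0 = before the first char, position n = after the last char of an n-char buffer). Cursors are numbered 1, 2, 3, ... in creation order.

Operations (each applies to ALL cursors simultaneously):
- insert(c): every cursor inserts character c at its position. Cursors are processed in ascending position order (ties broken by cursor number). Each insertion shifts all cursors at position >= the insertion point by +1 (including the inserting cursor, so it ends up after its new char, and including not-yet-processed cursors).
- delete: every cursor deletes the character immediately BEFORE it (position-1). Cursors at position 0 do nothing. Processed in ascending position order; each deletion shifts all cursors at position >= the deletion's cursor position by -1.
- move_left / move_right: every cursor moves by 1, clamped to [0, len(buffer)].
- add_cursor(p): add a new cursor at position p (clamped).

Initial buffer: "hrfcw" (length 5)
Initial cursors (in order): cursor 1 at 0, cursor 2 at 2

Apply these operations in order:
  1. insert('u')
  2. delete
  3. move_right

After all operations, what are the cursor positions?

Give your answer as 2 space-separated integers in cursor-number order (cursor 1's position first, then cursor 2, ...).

After op 1 (insert('u')): buffer="uhrufcw" (len 7), cursors c1@1 c2@4, authorship 1..2...
After op 2 (delete): buffer="hrfcw" (len 5), cursors c1@0 c2@2, authorship .....
After op 3 (move_right): buffer="hrfcw" (len 5), cursors c1@1 c2@3, authorship .....

Answer: 1 3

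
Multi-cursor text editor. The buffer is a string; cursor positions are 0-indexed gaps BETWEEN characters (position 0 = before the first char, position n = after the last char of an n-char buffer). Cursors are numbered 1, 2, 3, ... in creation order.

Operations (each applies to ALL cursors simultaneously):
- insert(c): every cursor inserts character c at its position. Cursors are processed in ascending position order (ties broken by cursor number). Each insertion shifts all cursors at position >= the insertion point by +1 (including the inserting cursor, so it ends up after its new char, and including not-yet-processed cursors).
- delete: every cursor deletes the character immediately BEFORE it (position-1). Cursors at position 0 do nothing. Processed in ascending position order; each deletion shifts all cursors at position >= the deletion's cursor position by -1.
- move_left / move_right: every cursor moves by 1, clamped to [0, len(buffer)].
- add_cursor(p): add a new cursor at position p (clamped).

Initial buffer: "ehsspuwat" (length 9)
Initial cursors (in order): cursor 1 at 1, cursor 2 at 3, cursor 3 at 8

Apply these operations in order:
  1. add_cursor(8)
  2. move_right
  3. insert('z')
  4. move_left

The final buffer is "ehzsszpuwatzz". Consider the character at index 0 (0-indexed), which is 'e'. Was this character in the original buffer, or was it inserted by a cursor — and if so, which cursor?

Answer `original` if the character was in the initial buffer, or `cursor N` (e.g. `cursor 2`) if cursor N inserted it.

Answer: original

Derivation:
After op 1 (add_cursor(8)): buffer="ehsspuwat" (len 9), cursors c1@1 c2@3 c3@8 c4@8, authorship .........
After op 2 (move_right): buffer="ehsspuwat" (len 9), cursors c1@2 c2@4 c3@9 c4@9, authorship .........
After op 3 (insert('z')): buffer="ehzsszpuwatzz" (len 13), cursors c1@3 c2@6 c3@13 c4@13, authorship ..1..2.....34
After op 4 (move_left): buffer="ehzsszpuwatzz" (len 13), cursors c1@2 c2@5 c3@12 c4@12, authorship ..1..2.....34
Authorship (.=original, N=cursor N): . . 1 . . 2 . . . . . 3 4
Index 0: author = original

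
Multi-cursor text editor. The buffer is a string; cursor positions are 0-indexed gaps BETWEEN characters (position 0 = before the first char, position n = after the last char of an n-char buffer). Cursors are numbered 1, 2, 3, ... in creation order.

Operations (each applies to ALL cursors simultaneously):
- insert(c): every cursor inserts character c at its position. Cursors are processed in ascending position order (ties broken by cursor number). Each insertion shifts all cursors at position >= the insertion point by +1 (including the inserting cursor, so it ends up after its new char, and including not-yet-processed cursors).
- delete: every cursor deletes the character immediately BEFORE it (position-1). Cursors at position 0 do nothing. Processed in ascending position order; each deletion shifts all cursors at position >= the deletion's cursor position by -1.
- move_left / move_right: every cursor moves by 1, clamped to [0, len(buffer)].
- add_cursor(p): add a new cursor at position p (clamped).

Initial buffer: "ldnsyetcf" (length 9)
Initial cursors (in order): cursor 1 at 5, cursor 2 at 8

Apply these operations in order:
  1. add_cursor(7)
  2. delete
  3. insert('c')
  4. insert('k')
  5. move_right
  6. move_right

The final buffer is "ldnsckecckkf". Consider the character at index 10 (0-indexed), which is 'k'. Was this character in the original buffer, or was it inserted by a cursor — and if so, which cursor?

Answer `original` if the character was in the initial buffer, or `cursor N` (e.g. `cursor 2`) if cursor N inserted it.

Answer: cursor 3

Derivation:
After op 1 (add_cursor(7)): buffer="ldnsyetcf" (len 9), cursors c1@5 c3@7 c2@8, authorship .........
After op 2 (delete): buffer="ldnsef" (len 6), cursors c1@4 c2@5 c3@5, authorship ......
After op 3 (insert('c')): buffer="ldnsceccf" (len 9), cursors c1@5 c2@8 c3@8, authorship ....1.23.
After op 4 (insert('k')): buffer="ldnsckecckkf" (len 12), cursors c1@6 c2@11 c3@11, authorship ....11.2323.
After op 5 (move_right): buffer="ldnsckecckkf" (len 12), cursors c1@7 c2@12 c3@12, authorship ....11.2323.
After op 6 (move_right): buffer="ldnsckecckkf" (len 12), cursors c1@8 c2@12 c3@12, authorship ....11.2323.
Authorship (.=original, N=cursor N): . . . . 1 1 . 2 3 2 3 .
Index 10: author = 3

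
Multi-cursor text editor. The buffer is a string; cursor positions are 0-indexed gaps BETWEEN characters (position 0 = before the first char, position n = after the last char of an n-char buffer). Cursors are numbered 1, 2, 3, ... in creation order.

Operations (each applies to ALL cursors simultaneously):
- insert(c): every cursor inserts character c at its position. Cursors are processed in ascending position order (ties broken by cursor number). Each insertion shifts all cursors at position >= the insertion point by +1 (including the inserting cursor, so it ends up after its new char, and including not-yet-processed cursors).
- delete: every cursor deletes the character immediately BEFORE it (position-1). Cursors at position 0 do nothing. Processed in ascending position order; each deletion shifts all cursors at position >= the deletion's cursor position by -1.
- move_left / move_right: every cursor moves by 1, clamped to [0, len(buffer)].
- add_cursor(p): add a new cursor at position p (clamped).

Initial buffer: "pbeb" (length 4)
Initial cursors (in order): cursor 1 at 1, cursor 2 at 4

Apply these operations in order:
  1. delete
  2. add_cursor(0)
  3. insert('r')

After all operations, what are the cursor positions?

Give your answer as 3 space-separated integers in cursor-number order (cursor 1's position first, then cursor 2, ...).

Answer: 2 5 2

Derivation:
After op 1 (delete): buffer="be" (len 2), cursors c1@0 c2@2, authorship ..
After op 2 (add_cursor(0)): buffer="be" (len 2), cursors c1@0 c3@0 c2@2, authorship ..
After op 3 (insert('r')): buffer="rrber" (len 5), cursors c1@2 c3@2 c2@5, authorship 13..2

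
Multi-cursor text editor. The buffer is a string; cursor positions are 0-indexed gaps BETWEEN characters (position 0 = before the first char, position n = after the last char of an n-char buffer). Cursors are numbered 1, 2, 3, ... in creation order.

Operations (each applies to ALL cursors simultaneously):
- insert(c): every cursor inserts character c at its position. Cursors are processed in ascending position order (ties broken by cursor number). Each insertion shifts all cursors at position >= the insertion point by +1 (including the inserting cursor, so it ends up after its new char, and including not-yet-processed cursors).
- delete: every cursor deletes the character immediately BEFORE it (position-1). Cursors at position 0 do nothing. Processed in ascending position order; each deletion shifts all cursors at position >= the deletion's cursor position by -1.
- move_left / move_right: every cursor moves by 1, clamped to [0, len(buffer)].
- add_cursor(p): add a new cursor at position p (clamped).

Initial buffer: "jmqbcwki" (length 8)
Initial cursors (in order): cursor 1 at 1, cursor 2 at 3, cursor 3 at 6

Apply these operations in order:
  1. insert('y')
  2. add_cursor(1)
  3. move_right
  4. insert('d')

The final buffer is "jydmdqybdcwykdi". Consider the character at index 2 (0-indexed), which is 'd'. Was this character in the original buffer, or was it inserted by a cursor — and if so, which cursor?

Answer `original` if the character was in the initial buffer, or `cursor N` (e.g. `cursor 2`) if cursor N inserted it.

Answer: cursor 4

Derivation:
After op 1 (insert('y')): buffer="jymqybcwyki" (len 11), cursors c1@2 c2@5 c3@9, authorship .1..2...3..
After op 2 (add_cursor(1)): buffer="jymqybcwyki" (len 11), cursors c4@1 c1@2 c2@5 c3@9, authorship .1..2...3..
After op 3 (move_right): buffer="jymqybcwyki" (len 11), cursors c4@2 c1@3 c2@6 c3@10, authorship .1..2...3..
After op 4 (insert('d')): buffer="jydmdqybdcwykdi" (len 15), cursors c4@3 c1@5 c2@9 c3@14, authorship .14.1.2.2..3.3.
Authorship (.=original, N=cursor N): . 1 4 . 1 . 2 . 2 . . 3 . 3 .
Index 2: author = 4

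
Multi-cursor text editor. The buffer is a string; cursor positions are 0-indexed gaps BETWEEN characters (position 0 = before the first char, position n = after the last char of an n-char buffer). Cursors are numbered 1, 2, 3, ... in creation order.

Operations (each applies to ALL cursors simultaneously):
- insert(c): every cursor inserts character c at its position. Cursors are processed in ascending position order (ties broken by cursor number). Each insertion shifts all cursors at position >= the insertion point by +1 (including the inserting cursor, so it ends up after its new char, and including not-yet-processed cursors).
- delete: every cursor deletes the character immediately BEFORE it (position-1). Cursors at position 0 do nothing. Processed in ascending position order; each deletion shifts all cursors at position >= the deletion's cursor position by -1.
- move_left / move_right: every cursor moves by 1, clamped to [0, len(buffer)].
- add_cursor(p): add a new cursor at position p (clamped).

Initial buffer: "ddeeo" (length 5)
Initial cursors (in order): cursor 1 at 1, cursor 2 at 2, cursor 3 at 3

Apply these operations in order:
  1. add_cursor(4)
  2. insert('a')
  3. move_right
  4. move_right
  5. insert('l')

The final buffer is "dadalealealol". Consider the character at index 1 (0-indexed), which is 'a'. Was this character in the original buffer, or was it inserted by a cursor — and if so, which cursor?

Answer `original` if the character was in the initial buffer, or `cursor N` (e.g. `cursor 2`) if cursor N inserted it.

After op 1 (add_cursor(4)): buffer="ddeeo" (len 5), cursors c1@1 c2@2 c3@3 c4@4, authorship .....
After op 2 (insert('a')): buffer="dadaeaeao" (len 9), cursors c1@2 c2@4 c3@6 c4@8, authorship .1.2.3.4.
After op 3 (move_right): buffer="dadaeaeao" (len 9), cursors c1@3 c2@5 c3@7 c4@9, authorship .1.2.3.4.
After op 4 (move_right): buffer="dadaeaeao" (len 9), cursors c1@4 c2@6 c3@8 c4@9, authorship .1.2.3.4.
After op 5 (insert('l')): buffer="dadalealealol" (len 13), cursors c1@5 c2@8 c3@11 c4@13, authorship .1.21.32.43.4
Authorship (.=original, N=cursor N): . 1 . 2 1 . 3 2 . 4 3 . 4
Index 1: author = 1

Answer: cursor 1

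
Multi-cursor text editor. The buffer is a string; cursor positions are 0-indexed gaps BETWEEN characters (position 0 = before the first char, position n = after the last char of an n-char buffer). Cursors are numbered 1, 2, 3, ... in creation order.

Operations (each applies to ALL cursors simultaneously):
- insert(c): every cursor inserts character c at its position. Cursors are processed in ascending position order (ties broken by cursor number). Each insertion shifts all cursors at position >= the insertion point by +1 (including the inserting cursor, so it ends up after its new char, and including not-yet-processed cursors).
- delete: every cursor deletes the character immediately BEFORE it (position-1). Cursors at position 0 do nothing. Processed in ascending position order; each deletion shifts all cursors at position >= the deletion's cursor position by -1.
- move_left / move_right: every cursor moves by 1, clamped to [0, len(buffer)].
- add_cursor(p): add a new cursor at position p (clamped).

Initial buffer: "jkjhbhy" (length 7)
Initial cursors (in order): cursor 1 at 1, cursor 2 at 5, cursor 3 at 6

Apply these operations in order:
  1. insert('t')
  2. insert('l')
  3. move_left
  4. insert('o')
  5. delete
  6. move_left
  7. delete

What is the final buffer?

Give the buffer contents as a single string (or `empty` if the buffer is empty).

Answer: tlkjhtltly

Derivation:
After op 1 (insert('t')): buffer="jtkjhbthty" (len 10), cursors c1@2 c2@7 c3@9, authorship .1....2.3.
After op 2 (insert('l')): buffer="jtlkjhbtlhtly" (len 13), cursors c1@3 c2@9 c3@12, authorship .11....22.33.
After op 3 (move_left): buffer="jtlkjhbtlhtly" (len 13), cursors c1@2 c2@8 c3@11, authorship .11....22.33.
After op 4 (insert('o')): buffer="jtolkjhbtolhtoly" (len 16), cursors c1@3 c2@10 c3@14, authorship .111....222.333.
After op 5 (delete): buffer="jtlkjhbtlhtly" (len 13), cursors c1@2 c2@8 c3@11, authorship .11....22.33.
After op 6 (move_left): buffer="jtlkjhbtlhtly" (len 13), cursors c1@1 c2@7 c3@10, authorship .11....22.33.
After op 7 (delete): buffer="tlkjhtltly" (len 10), cursors c1@0 c2@5 c3@7, authorship 11...2233.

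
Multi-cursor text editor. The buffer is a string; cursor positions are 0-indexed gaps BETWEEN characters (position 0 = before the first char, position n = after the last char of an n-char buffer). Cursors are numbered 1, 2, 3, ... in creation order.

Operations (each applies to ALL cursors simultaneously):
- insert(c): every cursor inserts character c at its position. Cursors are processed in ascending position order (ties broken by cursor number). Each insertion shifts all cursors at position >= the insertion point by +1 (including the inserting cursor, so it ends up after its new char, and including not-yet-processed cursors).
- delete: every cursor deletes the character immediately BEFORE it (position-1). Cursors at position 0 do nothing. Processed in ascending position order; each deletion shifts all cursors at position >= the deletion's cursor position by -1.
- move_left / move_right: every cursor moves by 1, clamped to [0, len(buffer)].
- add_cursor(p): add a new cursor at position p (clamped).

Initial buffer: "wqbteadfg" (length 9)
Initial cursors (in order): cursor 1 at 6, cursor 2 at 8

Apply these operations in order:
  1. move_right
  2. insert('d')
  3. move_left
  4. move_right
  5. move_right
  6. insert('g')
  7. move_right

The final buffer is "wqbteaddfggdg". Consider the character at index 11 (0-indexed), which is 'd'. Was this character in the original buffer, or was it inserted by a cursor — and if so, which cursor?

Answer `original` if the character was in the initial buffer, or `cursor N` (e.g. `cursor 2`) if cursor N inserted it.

After op 1 (move_right): buffer="wqbteadfg" (len 9), cursors c1@7 c2@9, authorship .........
After op 2 (insert('d')): buffer="wqbteaddfgd" (len 11), cursors c1@8 c2@11, authorship .......1..2
After op 3 (move_left): buffer="wqbteaddfgd" (len 11), cursors c1@7 c2@10, authorship .......1..2
After op 4 (move_right): buffer="wqbteaddfgd" (len 11), cursors c1@8 c2@11, authorship .......1..2
After op 5 (move_right): buffer="wqbteaddfgd" (len 11), cursors c1@9 c2@11, authorship .......1..2
After op 6 (insert('g')): buffer="wqbteaddfggdg" (len 13), cursors c1@10 c2@13, authorship .......1.1.22
After op 7 (move_right): buffer="wqbteaddfggdg" (len 13), cursors c1@11 c2@13, authorship .......1.1.22
Authorship (.=original, N=cursor N): . . . . . . . 1 . 1 . 2 2
Index 11: author = 2

Answer: cursor 2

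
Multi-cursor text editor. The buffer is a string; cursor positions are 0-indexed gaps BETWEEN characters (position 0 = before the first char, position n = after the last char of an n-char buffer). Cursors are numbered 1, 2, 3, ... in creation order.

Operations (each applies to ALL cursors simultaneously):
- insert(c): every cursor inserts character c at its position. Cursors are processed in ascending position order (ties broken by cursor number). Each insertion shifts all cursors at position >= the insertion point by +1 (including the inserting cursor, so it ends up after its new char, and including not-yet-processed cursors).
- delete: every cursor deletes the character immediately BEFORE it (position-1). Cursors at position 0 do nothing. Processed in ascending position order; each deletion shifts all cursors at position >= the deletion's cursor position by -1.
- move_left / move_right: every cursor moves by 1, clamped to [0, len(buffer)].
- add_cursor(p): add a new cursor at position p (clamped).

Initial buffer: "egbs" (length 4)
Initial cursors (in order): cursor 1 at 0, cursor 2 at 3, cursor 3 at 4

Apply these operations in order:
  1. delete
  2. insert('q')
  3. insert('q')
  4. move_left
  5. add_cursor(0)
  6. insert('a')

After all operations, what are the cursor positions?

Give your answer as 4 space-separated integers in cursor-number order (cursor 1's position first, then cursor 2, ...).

Answer: 3 11 11 1

Derivation:
After op 1 (delete): buffer="eg" (len 2), cursors c1@0 c2@2 c3@2, authorship ..
After op 2 (insert('q')): buffer="qegqq" (len 5), cursors c1@1 c2@5 c3@5, authorship 1..23
After op 3 (insert('q')): buffer="qqegqqqq" (len 8), cursors c1@2 c2@8 c3@8, authorship 11..2323
After op 4 (move_left): buffer="qqegqqqq" (len 8), cursors c1@1 c2@7 c3@7, authorship 11..2323
After op 5 (add_cursor(0)): buffer="qqegqqqq" (len 8), cursors c4@0 c1@1 c2@7 c3@7, authorship 11..2323
After op 6 (insert('a')): buffer="aqaqegqqqaaq" (len 12), cursors c4@1 c1@3 c2@11 c3@11, authorship 4111..232233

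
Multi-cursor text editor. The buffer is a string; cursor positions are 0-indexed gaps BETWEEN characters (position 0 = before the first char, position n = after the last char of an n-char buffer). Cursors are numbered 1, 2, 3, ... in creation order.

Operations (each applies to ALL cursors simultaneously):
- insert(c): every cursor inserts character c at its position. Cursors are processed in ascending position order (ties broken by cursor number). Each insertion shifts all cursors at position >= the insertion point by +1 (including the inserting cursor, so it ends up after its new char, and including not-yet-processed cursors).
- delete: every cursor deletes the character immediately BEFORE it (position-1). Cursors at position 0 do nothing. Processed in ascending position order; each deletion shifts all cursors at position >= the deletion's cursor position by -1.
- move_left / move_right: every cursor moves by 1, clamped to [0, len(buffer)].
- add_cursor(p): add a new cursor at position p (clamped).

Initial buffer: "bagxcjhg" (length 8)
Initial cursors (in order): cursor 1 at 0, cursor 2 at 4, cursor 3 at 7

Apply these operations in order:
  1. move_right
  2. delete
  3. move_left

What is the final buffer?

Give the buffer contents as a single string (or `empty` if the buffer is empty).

After op 1 (move_right): buffer="bagxcjhg" (len 8), cursors c1@1 c2@5 c3@8, authorship ........
After op 2 (delete): buffer="agxjh" (len 5), cursors c1@0 c2@3 c3@5, authorship .....
After op 3 (move_left): buffer="agxjh" (len 5), cursors c1@0 c2@2 c3@4, authorship .....

Answer: agxjh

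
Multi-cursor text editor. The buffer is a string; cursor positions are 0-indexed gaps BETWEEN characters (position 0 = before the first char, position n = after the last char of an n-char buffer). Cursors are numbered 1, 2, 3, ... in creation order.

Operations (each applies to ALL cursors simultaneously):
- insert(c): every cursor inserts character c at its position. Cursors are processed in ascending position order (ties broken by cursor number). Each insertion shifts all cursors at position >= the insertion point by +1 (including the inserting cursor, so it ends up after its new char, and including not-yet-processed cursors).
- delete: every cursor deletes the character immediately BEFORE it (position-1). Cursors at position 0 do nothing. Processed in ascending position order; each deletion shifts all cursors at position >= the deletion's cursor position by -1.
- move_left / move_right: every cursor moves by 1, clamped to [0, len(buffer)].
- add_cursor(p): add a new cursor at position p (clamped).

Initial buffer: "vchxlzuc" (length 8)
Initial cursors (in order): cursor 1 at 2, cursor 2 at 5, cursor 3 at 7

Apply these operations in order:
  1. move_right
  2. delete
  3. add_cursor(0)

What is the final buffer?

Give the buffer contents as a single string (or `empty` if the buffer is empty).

After op 1 (move_right): buffer="vchxlzuc" (len 8), cursors c1@3 c2@6 c3@8, authorship ........
After op 2 (delete): buffer="vcxlu" (len 5), cursors c1@2 c2@4 c3@5, authorship .....
After op 3 (add_cursor(0)): buffer="vcxlu" (len 5), cursors c4@0 c1@2 c2@4 c3@5, authorship .....

Answer: vcxlu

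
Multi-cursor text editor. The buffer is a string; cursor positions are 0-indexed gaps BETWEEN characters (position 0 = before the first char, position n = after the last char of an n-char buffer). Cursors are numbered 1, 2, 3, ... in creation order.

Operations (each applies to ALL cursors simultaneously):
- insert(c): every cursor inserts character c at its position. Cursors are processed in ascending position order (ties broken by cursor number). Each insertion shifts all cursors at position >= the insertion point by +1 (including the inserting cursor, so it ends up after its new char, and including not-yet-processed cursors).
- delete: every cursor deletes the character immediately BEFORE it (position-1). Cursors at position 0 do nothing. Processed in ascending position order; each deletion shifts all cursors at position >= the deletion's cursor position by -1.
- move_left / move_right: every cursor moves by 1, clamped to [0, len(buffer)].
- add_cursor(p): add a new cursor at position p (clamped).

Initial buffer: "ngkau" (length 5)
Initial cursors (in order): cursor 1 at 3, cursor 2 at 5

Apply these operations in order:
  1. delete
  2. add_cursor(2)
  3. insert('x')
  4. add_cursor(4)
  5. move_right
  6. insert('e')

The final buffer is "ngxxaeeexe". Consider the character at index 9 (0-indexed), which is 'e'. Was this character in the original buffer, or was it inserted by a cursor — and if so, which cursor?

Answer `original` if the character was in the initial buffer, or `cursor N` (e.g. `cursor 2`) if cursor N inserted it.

Answer: cursor 2

Derivation:
After op 1 (delete): buffer="nga" (len 3), cursors c1@2 c2@3, authorship ...
After op 2 (add_cursor(2)): buffer="nga" (len 3), cursors c1@2 c3@2 c2@3, authorship ...
After op 3 (insert('x')): buffer="ngxxax" (len 6), cursors c1@4 c3@4 c2@6, authorship ..13.2
After op 4 (add_cursor(4)): buffer="ngxxax" (len 6), cursors c1@4 c3@4 c4@4 c2@6, authorship ..13.2
After op 5 (move_right): buffer="ngxxax" (len 6), cursors c1@5 c3@5 c4@5 c2@6, authorship ..13.2
After op 6 (insert('e')): buffer="ngxxaeeexe" (len 10), cursors c1@8 c3@8 c4@8 c2@10, authorship ..13.13422
Authorship (.=original, N=cursor N): . . 1 3 . 1 3 4 2 2
Index 9: author = 2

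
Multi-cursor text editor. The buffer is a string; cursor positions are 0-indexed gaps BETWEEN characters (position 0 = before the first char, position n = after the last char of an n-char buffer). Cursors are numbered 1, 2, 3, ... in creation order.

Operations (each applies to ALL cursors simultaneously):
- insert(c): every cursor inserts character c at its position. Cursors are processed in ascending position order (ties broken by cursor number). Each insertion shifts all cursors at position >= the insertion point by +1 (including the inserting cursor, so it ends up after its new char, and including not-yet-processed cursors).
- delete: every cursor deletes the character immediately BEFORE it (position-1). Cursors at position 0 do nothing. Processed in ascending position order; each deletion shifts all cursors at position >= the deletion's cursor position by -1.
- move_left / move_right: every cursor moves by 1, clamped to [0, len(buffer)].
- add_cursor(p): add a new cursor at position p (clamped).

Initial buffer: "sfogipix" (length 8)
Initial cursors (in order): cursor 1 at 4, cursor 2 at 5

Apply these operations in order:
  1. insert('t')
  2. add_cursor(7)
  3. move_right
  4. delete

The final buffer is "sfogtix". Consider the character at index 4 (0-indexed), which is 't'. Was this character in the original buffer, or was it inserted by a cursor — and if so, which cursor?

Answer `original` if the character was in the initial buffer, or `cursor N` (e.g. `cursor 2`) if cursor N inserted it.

After op 1 (insert('t')): buffer="sfogtitpix" (len 10), cursors c1@5 c2@7, authorship ....1.2...
After op 2 (add_cursor(7)): buffer="sfogtitpix" (len 10), cursors c1@5 c2@7 c3@7, authorship ....1.2...
After op 3 (move_right): buffer="sfogtitpix" (len 10), cursors c1@6 c2@8 c3@8, authorship ....1.2...
After op 4 (delete): buffer="sfogtix" (len 7), cursors c1@5 c2@5 c3@5, authorship ....1..
Authorship (.=original, N=cursor N): . . . . 1 . .
Index 4: author = 1

Answer: cursor 1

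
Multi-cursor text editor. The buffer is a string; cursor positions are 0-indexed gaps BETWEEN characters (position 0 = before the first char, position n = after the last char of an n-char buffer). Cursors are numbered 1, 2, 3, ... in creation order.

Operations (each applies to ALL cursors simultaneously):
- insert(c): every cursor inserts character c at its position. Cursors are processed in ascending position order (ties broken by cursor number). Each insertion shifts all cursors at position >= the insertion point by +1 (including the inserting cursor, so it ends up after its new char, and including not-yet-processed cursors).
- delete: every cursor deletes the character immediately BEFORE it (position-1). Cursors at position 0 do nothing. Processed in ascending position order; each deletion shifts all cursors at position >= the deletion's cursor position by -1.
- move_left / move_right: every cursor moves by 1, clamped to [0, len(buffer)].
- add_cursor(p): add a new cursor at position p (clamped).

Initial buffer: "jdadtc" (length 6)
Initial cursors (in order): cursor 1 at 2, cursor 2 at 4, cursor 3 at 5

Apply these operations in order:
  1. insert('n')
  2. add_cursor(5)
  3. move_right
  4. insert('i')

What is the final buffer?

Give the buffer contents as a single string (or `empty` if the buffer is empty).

Answer: jdnaidnitinci

Derivation:
After op 1 (insert('n')): buffer="jdnadntnc" (len 9), cursors c1@3 c2@6 c3@8, authorship ..1..2.3.
After op 2 (add_cursor(5)): buffer="jdnadntnc" (len 9), cursors c1@3 c4@5 c2@6 c3@8, authorship ..1..2.3.
After op 3 (move_right): buffer="jdnadntnc" (len 9), cursors c1@4 c4@6 c2@7 c3@9, authorship ..1..2.3.
After op 4 (insert('i')): buffer="jdnaidnitinci" (len 13), cursors c1@5 c4@8 c2@10 c3@13, authorship ..1.1.24.23.3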